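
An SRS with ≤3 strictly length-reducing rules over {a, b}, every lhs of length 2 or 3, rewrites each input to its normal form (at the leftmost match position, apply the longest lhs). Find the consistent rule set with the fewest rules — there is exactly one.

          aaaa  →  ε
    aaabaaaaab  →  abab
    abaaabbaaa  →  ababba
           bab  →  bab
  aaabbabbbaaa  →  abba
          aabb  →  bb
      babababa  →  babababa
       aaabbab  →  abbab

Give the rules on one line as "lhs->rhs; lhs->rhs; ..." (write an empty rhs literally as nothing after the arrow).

  | aaaa => aa => ε
  | aaabaaaaab => abaaaaab => abaaab => abab
  | abaaabbaaa => ababbaaa => ababba
  | bab

aa->; bbb->a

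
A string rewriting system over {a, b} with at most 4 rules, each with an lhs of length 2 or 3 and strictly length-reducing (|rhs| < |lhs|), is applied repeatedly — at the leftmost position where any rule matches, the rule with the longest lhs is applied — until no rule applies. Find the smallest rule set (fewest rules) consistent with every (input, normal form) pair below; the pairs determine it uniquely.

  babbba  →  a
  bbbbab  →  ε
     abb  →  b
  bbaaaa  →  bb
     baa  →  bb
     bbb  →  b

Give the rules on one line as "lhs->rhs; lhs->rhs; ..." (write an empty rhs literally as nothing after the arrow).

ab->; ba->a; baa->bb; bbb->b

  | babbba => abbba => bba => ba => a
  | bbbbab => bbab => bab => ab => ε
  | abb => b
  | bbaaaa => bbbaa => baa => bb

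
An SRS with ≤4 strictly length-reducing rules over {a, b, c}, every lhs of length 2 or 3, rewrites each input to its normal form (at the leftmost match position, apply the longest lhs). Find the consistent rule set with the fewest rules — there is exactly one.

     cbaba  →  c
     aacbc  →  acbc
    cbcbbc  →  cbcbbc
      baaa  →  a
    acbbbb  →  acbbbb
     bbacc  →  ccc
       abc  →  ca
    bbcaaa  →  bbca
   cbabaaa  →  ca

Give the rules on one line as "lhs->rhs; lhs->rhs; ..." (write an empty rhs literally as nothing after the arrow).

aa->a; abc->ca; ba->; bba->c

  | cbaba => cba => c
  | aacbc => acbc
  | cbcbbc
  | baaa => aa => a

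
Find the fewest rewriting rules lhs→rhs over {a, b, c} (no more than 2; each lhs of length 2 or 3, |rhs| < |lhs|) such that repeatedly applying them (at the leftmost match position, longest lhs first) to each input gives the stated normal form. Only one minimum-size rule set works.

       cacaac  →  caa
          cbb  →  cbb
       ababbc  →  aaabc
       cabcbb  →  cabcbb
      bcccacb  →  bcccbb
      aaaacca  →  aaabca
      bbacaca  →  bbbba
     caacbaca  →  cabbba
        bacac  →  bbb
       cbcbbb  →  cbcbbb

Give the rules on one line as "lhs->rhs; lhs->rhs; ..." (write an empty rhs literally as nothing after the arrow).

  | cacaac => cbaac => cbab => caa
  | cbb
  | ababbc => aaabc
  | cabcbb

ac->b; bab->aa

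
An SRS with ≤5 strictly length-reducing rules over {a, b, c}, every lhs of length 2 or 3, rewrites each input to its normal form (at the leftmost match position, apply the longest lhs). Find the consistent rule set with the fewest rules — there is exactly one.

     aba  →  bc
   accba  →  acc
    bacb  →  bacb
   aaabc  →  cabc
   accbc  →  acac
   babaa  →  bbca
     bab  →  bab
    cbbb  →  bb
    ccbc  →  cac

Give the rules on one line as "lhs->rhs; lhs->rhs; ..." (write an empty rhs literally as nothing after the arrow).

  | aba => bc
  | accba => acaa => acc
  | bacb
  | aaabc => cabc

aa->c; aba->bc; cbb->b; ccb->ca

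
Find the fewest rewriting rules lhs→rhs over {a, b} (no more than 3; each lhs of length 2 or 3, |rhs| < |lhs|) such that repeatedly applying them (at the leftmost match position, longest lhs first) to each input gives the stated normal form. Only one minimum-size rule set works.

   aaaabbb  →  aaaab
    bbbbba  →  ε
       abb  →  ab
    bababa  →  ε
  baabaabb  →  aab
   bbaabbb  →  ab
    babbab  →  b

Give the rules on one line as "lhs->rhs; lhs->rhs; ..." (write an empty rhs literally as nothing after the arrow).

  | aaaabbb => aaaabb => aaaab
  | bbbbba => bbbba => bbba => bba => ba => ε
  | abb => ab
  | bababa => baba => ba => ε

ba->; bb->b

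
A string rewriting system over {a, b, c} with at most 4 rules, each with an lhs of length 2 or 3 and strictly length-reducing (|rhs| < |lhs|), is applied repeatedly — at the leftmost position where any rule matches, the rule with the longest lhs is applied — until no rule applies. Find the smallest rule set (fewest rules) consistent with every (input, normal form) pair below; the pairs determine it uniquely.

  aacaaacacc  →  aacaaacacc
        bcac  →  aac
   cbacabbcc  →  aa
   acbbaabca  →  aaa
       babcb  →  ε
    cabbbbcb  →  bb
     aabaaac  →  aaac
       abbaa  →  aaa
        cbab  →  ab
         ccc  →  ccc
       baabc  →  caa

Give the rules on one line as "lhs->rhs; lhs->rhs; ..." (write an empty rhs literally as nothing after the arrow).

  | aacaaacacc
  | bcac => aac
  | cbacabbcc => acabbcc => acabac => acbbc => abc => aa
  | acbbaabca => abaabca => bbabca => bcbca => abca => aaa

aba->bb; ba->c; bc->a; cb->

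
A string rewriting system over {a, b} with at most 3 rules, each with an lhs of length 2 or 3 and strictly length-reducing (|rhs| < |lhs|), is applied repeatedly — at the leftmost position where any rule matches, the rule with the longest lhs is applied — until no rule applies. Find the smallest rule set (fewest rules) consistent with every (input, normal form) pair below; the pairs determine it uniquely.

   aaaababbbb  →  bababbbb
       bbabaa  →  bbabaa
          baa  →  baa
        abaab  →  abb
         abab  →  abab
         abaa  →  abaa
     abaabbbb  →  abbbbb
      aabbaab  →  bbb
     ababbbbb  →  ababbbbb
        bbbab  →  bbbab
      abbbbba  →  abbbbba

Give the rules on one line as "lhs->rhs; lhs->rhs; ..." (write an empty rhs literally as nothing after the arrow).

aaa->b; aab->b

  | aaaababbbb => bababbbb
  | bbabaa
  | baa
  | abaab => abb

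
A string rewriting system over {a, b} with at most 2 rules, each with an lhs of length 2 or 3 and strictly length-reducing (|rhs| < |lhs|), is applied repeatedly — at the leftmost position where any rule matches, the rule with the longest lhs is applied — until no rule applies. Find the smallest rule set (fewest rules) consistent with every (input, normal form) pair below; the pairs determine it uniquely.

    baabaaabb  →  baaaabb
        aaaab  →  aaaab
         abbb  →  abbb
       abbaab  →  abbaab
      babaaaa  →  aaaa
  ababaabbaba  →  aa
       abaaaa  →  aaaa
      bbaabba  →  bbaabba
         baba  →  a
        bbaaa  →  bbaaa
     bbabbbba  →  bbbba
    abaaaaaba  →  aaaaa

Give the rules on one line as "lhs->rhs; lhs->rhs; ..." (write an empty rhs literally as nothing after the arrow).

  | baabaaabb => baaaabb
  | aaaab
  | abbb
  | abbaab

aba->a; bab->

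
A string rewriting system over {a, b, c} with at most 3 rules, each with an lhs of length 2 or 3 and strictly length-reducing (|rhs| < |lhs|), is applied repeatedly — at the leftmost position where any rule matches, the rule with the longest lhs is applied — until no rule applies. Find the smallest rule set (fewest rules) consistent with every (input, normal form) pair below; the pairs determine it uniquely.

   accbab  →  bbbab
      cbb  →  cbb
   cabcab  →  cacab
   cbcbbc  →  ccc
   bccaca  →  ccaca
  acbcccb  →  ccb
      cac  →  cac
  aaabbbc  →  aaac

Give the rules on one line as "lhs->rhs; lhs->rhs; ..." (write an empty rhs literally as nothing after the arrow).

acc->bb; bc->c

  | accbab => bbbab
  | cbb
  | cabcab => cacab
  | cbcbbc => ccbbc => ccbc => ccc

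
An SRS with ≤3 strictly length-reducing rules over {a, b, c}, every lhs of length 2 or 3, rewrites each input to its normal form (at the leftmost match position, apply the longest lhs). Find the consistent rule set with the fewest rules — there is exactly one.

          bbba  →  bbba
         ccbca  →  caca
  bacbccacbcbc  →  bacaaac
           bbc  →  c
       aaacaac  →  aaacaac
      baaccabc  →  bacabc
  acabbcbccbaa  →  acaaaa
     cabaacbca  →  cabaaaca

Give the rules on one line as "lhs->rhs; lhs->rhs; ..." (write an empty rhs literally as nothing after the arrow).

  | bbba
  | ccbca => caca
  | bacbccacbcbc => baaccacbcbc => bacacbcbc => bacaacbc => bacaaac
  | bbc => c

acc->c; bbc->c; cb->a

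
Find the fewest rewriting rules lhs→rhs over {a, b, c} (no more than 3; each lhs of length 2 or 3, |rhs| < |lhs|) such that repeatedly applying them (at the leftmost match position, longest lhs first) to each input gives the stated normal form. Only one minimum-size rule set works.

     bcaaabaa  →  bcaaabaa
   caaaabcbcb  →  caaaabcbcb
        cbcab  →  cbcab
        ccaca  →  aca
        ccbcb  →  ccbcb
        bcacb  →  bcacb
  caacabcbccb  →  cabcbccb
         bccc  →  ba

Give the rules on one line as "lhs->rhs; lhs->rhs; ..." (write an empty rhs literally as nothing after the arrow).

  | bcaaabaa
  | caaaabcbcb
  | cbcab
  | ccaca => aca

aac->; cca->a; ccc->a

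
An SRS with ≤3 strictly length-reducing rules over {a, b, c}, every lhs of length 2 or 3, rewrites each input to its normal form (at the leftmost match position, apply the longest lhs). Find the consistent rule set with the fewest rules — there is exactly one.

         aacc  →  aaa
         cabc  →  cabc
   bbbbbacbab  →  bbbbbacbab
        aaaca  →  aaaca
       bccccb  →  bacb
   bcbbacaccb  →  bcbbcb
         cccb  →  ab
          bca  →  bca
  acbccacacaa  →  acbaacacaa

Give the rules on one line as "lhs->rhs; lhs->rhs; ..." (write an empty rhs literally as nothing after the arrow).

aab->cb; cc->a; ccc->a

  | aacc => aaa
  | cabc
  | bbbbbacbab
  | aaaca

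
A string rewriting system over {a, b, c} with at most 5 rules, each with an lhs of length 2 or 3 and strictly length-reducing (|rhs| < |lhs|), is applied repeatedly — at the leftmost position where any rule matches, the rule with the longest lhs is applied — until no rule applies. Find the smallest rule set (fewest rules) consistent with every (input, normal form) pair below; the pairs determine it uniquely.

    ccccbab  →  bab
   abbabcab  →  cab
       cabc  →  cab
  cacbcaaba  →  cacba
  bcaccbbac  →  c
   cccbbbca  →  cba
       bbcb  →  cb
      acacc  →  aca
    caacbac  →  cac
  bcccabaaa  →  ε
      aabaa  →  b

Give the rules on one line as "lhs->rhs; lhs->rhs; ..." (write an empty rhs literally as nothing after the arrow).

  | ccccbab => ccbab => bab
  | abbabcab => aabcab => bbcab => cab
  | cabc => cab
  | cacbcaaba => cacbaaba => cacbbba => cacba

aa->b; bb->; bc->b; cc->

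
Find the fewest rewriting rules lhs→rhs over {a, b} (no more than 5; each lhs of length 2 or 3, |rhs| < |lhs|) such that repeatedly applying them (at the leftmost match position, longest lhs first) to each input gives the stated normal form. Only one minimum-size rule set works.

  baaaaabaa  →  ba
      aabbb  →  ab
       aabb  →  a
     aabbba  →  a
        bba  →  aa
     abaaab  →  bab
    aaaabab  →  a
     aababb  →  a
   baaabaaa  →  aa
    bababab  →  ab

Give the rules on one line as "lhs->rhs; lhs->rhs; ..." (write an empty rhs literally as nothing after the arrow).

aaa->ba; aba->bb; abb->; bb->a

  | baaaaabaa => bbaaabaa => aaaabaa => baabaa => babba => ba
  | aabbb => ab
  | aabb => a
  | aabbba => aba => bb => a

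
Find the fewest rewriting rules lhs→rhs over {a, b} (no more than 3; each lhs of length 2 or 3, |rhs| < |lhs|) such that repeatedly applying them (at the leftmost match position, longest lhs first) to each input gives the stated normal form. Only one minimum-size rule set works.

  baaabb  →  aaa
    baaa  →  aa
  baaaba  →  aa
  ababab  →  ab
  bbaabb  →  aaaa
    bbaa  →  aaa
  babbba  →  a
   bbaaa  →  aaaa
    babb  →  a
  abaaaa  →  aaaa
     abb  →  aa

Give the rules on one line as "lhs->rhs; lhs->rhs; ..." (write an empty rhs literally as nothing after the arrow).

  | baaabb => aabb => aaa
  | baaa => aa
  | baaaba => aaba => aa
  | ababab => abab => ab

ba->; bb->a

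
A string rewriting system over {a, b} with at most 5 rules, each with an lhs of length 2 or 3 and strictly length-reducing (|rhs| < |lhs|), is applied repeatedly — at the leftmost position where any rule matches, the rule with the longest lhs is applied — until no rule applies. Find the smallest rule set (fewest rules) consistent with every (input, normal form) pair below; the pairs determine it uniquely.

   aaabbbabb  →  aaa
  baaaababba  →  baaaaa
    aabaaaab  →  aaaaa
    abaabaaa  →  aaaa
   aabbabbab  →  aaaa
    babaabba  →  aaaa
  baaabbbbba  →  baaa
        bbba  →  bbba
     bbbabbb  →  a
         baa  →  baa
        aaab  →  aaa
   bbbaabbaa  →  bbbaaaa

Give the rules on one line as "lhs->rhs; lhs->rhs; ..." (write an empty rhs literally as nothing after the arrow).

  | aaabbbabb => aaababb => aaabb => aaa
  | baaaababba => baaaabba => baaaaa
  | aabaaaab => aaaaab => aaaaa
  | abaabaaa => aabaaa => aaaa

ab->a; aba->a; abb->a; bab->a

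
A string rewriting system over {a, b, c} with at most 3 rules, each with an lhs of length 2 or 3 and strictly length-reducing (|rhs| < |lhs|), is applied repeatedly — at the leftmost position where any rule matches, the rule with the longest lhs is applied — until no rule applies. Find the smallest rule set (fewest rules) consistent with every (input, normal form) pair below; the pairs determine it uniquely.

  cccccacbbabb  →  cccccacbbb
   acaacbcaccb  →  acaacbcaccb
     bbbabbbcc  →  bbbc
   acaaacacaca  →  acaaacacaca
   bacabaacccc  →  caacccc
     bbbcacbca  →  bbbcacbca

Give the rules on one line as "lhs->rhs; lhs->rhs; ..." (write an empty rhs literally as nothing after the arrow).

  | cccccacbbabb => cccccacbbb
  | acaacbcaccb
  | bbbabbbcc => bbbbbcc => bbbbac => bbbc
  | acaaacacaca

ba->; bcc->ac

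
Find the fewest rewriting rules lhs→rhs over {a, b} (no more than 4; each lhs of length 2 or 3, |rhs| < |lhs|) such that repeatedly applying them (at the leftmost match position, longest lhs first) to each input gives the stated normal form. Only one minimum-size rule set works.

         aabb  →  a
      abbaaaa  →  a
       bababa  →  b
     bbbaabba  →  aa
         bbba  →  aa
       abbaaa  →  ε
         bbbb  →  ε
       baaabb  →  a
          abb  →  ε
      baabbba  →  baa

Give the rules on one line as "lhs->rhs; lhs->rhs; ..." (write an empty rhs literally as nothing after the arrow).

  | aabb => a
  | abbaaaa => aaaa => a
  | bababa => baaba => baaa => b
  | bbbaabba => abaabba => aaabba => bba => aa

aaa->; ab->a; abb->; bb->a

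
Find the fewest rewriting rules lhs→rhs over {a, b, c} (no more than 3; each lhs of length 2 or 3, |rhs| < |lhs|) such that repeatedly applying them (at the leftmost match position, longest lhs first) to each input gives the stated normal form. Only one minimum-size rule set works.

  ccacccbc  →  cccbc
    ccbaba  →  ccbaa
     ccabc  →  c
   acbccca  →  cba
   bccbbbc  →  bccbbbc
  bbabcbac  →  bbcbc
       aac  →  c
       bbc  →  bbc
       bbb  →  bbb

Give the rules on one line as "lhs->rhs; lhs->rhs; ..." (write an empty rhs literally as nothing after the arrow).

ab->a; ac->c; ca->a

  | ccacccbc => cacccbc => acccbc => cccbc
  | ccbaba => ccbaa
  | ccabc => cabc => abc => ac => c
  | acbccca => cbccca => cbcca => cbca => cba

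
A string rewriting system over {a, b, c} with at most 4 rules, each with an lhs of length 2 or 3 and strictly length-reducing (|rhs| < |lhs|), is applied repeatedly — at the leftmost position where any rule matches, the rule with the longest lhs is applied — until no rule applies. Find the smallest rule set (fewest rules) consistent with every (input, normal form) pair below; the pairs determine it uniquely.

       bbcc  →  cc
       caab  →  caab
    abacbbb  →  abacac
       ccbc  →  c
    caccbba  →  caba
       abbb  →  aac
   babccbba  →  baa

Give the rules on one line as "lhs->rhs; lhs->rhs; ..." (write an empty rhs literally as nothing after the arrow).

bb->; bbb->ac; ccb->

  | bbcc => cc
  | caab
  | abacbbb => abacac
  | ccbc => c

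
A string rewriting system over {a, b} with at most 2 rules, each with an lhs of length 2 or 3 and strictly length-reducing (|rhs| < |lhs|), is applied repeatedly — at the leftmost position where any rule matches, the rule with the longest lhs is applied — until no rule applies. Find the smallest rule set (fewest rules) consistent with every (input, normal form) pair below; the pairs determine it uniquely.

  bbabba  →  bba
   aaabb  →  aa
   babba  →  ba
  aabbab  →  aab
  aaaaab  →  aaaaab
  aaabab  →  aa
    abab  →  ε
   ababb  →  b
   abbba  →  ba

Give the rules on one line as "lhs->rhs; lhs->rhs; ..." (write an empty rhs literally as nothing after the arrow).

aba->ab; abb->

  | bbabba => bba
  | aaabb => aa
  | babba => ba
  | aabbab => aab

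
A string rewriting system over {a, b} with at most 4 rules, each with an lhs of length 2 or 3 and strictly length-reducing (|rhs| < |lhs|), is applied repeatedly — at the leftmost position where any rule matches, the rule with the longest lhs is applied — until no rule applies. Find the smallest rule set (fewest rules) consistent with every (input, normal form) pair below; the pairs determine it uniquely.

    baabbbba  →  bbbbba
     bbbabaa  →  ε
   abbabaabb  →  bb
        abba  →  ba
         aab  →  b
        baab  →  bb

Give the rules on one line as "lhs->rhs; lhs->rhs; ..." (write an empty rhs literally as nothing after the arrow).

aa->; ab->; bab->ab

  | baabbbba => bbbbba
  | bbbabaa => bbabaa => babaa => abaa => aa => ε
  | abbabaabb => babaabb => abaabb => aabb => bb
  | abba => ba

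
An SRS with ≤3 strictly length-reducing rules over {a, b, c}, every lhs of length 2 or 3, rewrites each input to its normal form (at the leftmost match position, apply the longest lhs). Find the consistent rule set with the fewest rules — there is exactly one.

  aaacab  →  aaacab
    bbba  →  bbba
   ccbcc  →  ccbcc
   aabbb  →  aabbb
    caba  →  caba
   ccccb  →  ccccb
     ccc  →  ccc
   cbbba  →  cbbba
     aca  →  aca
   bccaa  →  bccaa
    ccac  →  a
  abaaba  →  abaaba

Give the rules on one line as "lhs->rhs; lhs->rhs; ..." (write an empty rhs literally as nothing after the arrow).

cac->ba; cba->a

  | aaacab
  | bbba
  | ccbcc
  | aabbb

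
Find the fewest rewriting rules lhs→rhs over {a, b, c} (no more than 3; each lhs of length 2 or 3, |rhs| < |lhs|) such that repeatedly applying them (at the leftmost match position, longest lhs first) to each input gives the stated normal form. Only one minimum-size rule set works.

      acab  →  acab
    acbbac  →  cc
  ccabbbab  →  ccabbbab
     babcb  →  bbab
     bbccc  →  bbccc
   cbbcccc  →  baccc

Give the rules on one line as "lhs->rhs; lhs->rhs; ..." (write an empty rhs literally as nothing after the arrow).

  | acab
  | acbbac => aabac => cbac => aac => cc
  | ccabbbab
  | babcb => bbab

aa->c; abc->ba; cb->a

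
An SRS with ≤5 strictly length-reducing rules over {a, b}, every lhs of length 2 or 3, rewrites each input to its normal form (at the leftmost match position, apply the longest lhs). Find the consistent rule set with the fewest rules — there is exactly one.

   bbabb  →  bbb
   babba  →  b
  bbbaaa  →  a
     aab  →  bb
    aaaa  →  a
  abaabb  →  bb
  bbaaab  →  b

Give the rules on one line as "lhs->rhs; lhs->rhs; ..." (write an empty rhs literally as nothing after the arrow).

aa->b; ab->b; ba->; bba->ab

  | bbabb => abbb => bbb
  | babba => bba => ab => b
  | bbbaaa => babaa => baa => a
  | aab => bb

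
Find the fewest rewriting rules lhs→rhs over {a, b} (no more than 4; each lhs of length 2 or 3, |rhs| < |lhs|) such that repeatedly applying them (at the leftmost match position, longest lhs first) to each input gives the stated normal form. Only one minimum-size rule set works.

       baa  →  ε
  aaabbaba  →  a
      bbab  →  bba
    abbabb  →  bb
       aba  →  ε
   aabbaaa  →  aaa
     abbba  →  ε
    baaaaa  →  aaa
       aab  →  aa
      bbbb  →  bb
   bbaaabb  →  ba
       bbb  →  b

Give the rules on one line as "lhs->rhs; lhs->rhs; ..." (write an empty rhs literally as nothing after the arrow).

  | baa => ε
  | aaabbaba => aaababa => aaba => a
  | bbab => bba
  | abbabb => ababb => bb

ab->a; aba->; baa->; bbb->b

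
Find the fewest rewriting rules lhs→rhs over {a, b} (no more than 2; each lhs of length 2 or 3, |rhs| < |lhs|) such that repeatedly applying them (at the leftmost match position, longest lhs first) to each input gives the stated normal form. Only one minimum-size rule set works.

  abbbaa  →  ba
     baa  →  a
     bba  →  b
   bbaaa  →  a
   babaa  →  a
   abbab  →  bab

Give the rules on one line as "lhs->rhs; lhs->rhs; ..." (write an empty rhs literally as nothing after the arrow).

  | abbbaa => aabaa => bbaa => aaa => ba
  | baa => bb => a
  | bba => aa => b
  | bbaaa => aaaa => baa => bb => a

aa->b; bb->a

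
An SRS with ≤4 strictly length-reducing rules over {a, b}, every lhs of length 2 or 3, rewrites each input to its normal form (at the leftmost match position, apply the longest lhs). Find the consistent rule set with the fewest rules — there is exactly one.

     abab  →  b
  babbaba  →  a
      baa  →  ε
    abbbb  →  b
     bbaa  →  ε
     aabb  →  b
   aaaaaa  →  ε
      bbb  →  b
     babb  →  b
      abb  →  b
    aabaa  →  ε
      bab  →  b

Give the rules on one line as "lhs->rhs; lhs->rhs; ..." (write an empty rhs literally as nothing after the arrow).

aa->; ab->b; ba->a; bb->b

  | abab => bab => ab => b
  | babbaba => abbaba => bbaba => baba => aba => ba => a
  | baa => aa => ε
  | abbbb => bbbb => bbb => bb => b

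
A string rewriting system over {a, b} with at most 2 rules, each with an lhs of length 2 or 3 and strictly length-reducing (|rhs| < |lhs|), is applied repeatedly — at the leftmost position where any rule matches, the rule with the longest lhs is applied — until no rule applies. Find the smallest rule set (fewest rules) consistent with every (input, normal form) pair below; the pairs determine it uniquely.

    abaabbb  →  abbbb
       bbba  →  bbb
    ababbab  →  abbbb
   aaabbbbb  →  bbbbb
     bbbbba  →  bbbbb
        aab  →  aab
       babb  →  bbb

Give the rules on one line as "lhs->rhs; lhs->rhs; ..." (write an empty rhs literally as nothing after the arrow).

aaa->; ba->b

  | abaabbb => ababbb => abbbb
  | bbba => bbb
  | ababbab => abbbab => abbbb
  | aaabbbbb => bbbbb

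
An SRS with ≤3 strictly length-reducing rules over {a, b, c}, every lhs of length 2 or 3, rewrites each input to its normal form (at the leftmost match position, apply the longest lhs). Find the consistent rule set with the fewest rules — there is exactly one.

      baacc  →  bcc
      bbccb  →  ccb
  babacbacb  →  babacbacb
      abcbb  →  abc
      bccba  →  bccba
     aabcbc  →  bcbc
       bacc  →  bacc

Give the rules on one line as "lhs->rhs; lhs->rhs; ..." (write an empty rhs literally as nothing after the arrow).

  | baacc => bcc
  | bbccb => ccb
  | babacbacb
  | abcbb => abc

aa->; bb->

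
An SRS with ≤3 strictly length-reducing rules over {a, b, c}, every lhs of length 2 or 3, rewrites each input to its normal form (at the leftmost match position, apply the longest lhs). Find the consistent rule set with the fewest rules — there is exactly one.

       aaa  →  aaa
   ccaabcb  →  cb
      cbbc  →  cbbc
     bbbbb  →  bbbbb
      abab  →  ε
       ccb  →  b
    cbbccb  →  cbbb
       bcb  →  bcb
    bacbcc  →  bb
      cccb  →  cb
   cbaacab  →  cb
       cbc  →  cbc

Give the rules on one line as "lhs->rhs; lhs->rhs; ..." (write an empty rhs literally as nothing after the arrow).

  | aaa
  | ccaabcb => aabcb => accb => cb
  | cbbc
  | bbbbb

ab->c; ac->; cc->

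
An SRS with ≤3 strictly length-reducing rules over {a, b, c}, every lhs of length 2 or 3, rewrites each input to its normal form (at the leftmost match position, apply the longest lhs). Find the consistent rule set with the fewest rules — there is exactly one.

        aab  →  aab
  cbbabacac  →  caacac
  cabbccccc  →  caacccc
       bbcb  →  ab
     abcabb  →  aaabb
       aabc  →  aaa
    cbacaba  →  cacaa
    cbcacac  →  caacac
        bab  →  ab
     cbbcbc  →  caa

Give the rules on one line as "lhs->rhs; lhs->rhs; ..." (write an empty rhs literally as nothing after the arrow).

ba->a; bc->a

  | aab
  | cbbabacac => cbabacac => cabacac => caacac
  | cabbccccc => cabacccc => caacccc
  | bbcb => bab => ab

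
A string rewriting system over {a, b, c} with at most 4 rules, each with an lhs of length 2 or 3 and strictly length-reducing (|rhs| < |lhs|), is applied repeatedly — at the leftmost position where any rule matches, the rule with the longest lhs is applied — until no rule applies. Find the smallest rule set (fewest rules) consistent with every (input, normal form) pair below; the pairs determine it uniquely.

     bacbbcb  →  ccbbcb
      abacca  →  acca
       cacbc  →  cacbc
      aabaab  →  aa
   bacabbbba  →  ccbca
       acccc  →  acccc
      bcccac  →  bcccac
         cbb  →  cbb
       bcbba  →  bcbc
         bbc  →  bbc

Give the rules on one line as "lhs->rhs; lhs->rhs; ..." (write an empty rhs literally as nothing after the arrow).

  | bacbbcb => ccbbcb
  | abacca => acca
  | cacbc
  | aabaab => aaab => aa

ab->; ba->c; bbb->bc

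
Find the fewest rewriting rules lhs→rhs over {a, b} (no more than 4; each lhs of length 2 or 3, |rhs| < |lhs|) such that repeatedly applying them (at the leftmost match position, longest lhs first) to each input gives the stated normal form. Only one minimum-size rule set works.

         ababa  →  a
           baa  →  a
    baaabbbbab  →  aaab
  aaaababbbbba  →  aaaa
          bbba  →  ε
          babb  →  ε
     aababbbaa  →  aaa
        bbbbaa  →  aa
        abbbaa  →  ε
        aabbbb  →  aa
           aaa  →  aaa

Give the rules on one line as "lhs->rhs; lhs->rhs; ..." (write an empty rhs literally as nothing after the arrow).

aba->b; ba->; bb->

  | ababa => bba => a
  | baa => a
  | baaabbbbab => aabbbbab => aabbab => aaab
  | aaaababbbbba => aaabbbbbba => aaabbbba => aaabba => aaaa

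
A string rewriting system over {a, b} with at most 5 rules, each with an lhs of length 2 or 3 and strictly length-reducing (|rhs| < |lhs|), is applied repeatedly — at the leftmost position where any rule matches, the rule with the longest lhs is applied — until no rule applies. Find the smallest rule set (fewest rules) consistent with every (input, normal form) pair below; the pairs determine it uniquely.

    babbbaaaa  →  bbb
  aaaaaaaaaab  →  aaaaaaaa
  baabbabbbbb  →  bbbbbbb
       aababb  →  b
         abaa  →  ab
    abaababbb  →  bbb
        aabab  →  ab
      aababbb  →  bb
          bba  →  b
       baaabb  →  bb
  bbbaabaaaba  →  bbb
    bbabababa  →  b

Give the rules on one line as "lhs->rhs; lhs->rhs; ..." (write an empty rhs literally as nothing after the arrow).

aab->; abb->b; ba->; baa->b

  | babbbaaaa => bbbaaaa => bbbaa => bbb
  | aaaaaaaaaab => aaaaaaaa
  | baabbabbbbb => bbbabbbbb => bbbbbbb
  | aababb => abb => b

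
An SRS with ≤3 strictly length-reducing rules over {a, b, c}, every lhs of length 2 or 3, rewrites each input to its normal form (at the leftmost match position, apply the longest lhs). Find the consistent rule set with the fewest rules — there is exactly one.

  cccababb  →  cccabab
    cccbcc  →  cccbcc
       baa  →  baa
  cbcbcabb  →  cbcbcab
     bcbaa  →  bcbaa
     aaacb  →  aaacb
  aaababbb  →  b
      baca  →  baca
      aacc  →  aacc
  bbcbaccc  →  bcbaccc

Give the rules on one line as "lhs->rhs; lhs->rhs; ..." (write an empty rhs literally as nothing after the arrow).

aab->; bb->b

  | cccababb => cccabab
  | cccbcc
  | baa
  | cbcbcabb => cbcbcab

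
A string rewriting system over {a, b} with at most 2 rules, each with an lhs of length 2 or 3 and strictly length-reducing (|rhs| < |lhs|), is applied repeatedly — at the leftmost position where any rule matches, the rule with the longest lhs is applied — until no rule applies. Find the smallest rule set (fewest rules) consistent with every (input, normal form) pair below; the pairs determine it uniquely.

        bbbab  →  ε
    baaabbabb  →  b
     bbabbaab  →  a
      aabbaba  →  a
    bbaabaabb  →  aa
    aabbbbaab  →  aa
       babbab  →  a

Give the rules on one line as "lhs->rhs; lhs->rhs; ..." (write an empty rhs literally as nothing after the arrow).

ab->; bb->a

  | bbbab => abab => ab => ε
  | baaabbabb => baababb => baabb => bab => b
  | bbabbaab => aabbaab => abaab => aab => a
  | aabbaba => ababa => aba => a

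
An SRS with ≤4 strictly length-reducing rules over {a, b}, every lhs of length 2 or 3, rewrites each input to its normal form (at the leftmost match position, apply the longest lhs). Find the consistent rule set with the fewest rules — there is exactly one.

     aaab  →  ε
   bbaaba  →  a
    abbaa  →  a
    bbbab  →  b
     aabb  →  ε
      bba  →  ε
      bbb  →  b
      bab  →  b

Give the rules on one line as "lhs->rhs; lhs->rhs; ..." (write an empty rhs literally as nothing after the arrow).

aaa->a; ab->; ba->; bb->b

  | aaab => ab => ε
  | bbaaba => baaba => aba => a
  | abbaa => baa => a
  | bbbab => bbab => bab => b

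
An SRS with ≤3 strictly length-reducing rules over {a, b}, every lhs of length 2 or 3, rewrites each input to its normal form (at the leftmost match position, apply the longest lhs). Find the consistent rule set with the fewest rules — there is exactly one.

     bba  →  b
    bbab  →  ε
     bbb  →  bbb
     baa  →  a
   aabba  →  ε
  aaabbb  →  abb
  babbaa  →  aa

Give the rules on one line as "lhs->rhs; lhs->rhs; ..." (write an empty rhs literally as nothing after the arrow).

  | bba => b
  | bbab => ba => ε
  | bbb
  | baa => a

aab->; ba->; bab->a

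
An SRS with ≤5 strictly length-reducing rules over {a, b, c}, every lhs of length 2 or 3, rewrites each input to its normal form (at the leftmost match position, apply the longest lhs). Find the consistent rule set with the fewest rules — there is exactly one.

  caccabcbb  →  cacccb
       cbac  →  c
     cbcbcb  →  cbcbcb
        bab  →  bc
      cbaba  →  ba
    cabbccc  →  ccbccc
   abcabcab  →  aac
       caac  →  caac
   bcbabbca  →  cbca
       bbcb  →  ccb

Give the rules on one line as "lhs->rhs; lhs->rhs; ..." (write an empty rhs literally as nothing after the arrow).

  | caccabcbb => caccabb => cacccb
  | cbac => c
  | cbcbcb
  | bab => bc

ab->c; abc->a; bb->c; cba->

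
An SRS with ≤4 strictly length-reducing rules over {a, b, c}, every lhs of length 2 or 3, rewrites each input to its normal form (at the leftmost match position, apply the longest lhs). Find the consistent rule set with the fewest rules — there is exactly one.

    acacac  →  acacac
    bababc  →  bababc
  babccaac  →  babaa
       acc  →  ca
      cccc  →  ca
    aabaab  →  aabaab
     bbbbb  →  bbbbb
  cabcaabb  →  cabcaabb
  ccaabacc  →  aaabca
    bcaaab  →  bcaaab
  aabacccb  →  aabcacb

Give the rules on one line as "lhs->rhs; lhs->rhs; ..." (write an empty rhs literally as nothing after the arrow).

  | acacac
  | bababc
  | babccaac => babaaac => babaa
  | acc => ca

aac->a; acc->ca; cc->a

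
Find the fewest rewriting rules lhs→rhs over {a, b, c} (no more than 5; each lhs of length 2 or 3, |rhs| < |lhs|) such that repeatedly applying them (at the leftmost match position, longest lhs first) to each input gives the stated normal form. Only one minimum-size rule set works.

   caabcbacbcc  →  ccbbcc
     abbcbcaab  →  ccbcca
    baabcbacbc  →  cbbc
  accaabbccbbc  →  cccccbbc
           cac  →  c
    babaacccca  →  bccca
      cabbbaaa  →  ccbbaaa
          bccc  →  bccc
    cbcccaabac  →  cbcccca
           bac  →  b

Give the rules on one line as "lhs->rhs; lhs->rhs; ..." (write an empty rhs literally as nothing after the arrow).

aab->ca; ab->c; ac->; bcb->cb

  | caabcbacbcc => ccacbacbcc => ccbacbcc => ccbbcc
  | abbcbcaab => cbcbcaab => ccbcaab => ccbcca
  | baabcbacbc => bcacbacbc => bcbacbc => cbacbc => cbbc
  | accaabbccbbc => caabbccbbc => ccabccbbc => cccccbbc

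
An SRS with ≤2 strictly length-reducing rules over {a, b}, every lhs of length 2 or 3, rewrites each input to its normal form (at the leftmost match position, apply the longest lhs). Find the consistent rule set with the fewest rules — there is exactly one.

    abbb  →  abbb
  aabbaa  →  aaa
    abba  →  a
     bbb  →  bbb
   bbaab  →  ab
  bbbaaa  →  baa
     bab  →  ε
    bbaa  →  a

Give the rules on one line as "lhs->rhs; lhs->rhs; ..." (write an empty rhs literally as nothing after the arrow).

  | abbb
  | aabbaa => aaa
  | abba => a
  | bbb

bab->; bba->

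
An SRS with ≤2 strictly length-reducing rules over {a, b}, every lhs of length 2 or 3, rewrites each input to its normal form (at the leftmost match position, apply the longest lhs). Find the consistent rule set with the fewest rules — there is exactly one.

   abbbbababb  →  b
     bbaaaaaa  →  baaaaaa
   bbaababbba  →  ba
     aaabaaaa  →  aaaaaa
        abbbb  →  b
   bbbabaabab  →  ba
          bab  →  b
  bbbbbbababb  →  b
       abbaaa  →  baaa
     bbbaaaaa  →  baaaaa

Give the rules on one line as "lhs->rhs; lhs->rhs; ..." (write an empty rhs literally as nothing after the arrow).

ab->; bb->b

  | abbbbababb => bbbababb => bbababb => bababb => babb => bb => b
  | bbaaaaaa => baaaaaa
  | bbaababbba => baababbba => baabbba => babba => bba => ba
  | aaabaaaa => aaaaaa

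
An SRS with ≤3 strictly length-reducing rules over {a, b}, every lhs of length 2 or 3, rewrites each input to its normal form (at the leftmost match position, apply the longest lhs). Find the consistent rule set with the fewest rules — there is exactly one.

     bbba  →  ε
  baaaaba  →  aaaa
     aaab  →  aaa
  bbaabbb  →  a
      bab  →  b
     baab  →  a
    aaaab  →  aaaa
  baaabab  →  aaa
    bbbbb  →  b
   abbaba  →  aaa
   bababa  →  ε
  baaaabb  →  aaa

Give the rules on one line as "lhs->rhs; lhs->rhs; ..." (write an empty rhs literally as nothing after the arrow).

ab->a; ba->; bb->b

  | bbba => bba => ba => ε
  | baaaaba => aaaba => aaaa
  | aaab => aaa
  | bbaabbb => baabbb => abbb => abb => ab => a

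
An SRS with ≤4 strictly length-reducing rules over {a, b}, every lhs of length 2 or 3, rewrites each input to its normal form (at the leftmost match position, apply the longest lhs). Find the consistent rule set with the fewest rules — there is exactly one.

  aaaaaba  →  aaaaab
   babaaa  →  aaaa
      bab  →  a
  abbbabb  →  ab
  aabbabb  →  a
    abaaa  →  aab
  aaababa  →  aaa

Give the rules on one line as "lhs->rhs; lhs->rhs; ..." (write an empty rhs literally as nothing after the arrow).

  | aaaaaba => aaaaab
  | babaaa => bbaaa => aaaa
  | bab => bb => a
  | abbbabb => babb => bbb => ab

abb->; ba->b; baa->ab; bb->a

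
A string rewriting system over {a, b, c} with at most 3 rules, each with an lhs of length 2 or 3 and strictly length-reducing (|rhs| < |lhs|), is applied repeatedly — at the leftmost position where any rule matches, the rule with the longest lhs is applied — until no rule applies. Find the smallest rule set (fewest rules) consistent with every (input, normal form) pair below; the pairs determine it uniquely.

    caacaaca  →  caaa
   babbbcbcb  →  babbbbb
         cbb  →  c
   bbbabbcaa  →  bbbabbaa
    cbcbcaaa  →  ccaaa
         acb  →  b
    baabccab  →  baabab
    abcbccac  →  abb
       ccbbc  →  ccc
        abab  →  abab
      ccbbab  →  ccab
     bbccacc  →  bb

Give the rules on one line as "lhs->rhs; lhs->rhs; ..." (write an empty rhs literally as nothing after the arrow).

ac->; bc->b; cbb->c

  | caacaaca => caaaca => caaa
  | babbbcbcb => babbbbcb => babbbbb
  | cbb => c
  | bbbabbcaa => bbbabbaa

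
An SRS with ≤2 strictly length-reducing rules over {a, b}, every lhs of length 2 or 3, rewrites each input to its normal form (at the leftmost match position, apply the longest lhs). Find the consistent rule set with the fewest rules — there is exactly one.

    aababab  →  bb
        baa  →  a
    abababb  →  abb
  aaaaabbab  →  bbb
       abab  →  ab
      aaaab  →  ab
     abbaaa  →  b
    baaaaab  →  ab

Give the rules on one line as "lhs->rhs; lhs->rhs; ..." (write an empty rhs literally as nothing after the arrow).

aa->b; ba->

  | aababab => bbabab => bbab => bb
  | baa => a
  | abababb => ababb => abb
  | aaaaabbab => baaabbab => aabbab => bbbab => bbb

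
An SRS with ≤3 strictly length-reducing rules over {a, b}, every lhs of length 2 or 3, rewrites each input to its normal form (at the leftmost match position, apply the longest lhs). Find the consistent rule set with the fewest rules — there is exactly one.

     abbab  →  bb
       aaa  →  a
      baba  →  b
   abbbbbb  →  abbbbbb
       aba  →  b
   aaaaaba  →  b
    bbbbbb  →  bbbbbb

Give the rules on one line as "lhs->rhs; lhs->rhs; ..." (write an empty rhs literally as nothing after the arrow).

aa->b; ba->a

  | abbab => abab => aab => bb
  | aaa => ba => a
  | baba => aba => aa => b
  | abbbbbb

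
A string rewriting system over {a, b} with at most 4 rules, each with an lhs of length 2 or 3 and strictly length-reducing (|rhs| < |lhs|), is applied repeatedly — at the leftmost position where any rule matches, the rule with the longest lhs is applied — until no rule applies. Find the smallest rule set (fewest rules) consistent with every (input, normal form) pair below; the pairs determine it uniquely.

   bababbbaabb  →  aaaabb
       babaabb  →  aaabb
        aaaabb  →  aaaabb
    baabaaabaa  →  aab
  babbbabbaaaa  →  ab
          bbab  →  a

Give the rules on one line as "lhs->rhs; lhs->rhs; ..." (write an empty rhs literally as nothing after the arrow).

  | bababbbaabb => aabbbaabb => aaaabb
  | babaabb => aaabb
  | aaaabb
  | baabaaabaa => aabaaabaa => aabaabaa => aababaa => aabbaa => aabaa => aaba => aab

aba->ab; ba->a; bab->a; bbb->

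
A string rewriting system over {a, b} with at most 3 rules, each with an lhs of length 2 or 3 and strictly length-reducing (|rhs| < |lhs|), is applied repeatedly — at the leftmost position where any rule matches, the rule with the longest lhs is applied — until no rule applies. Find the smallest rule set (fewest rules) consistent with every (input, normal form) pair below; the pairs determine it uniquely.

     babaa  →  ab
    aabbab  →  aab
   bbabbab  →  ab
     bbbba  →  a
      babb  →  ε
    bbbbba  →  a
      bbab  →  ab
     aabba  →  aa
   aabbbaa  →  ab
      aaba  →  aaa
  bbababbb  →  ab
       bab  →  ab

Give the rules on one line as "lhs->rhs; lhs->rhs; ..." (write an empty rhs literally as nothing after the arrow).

abb->; ba->a; baa->b

  | babaa => abaa => ab
  | aabbab => aab
  | bbabbab => babbab => abbab => ab
  | bbbba => bbba => bba => ba => a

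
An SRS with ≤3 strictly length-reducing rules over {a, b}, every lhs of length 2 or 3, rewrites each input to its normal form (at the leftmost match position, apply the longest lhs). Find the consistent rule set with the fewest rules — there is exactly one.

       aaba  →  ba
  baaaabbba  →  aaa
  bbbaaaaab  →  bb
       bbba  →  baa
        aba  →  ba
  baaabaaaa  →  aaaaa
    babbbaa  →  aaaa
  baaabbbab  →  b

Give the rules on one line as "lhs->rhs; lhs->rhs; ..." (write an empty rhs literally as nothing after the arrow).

ab->b; bba->aa

  | aaba => aba => ba
  | baaaabbba => baaabbba => baabbba => babbba => bbbba => bbaa => aaa
  | bbbaaaaab => baaaaaab => baaaaab => baaaab => baaab => baab => bab => bb
  | bbba => baa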